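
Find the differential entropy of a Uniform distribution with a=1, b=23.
3.0910 nats

We have X ~ Uniform(a=1, b=23).

The differential entropy measures the uncertainty or information content of the distribution.

For a Uniform distribution with a=1, b=23:
h(X) = 3.0910 nats

(In bits, this would be 4.4594 bits.)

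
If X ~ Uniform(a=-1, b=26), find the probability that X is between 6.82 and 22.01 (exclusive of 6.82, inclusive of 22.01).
0.562593

We have X ~ Uniform(a=-1, b=26).

To find P(6.82 < X ≤ 22.01), we use:
P(6.82 < X ≤ 22.01) = P(X ≤ 22.01) - P(X ≤ 6.82)
                 = F(22.01) - F(6.82)
                 = 0.852222 - 0.289630
                 = 0.562593

So there's approximately a 56.3% chance that X falls in this range.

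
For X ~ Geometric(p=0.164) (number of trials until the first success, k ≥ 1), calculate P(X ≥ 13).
0.116540

We have X ~ Geometric(p=0.164) (number of trials until the first success, k ≥ 1).

For discrete distributions, P(X ≥ 13) = 1 - P(X ≤ 12).

P(X ≤ 12) = 0.883460
P(X ≥ 13) = 1 - 0.883460 = 0.116540

So there's approximately a 11.7% chance that X is at least 13.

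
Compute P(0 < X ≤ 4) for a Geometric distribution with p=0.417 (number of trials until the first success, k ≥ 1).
0.884475

We have X ~ Geometric(p=0.417) (number of trials until the first success, k ≥ 1).

To find P(0 < X ≤ 4), we use:
P(0 < X ≤ 4) = P(X ≤ 4) - P(X ≤ 0)
                 = F(4) - F(0)
                 = 0.884475 - 0.000000
                 = 0.884475

So there's approximately a 88.4% chance that X falls in this range.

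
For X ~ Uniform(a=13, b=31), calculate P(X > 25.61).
0.299444

We have X ~ Uniform(a=13, b=31).

P(X > 25.61) = 1 - P(X ≤ 25.61)
                = 1 - F(25.61)
                = 1 - 0.700556
                = 0.299444

So there's approximately a 29.9% chance that X exceeds 25.61.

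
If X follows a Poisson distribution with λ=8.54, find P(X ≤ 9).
0.647773

We have X ~ Poisson(λ=8.54).

The CDF gives us P(X ≤ k).

Using the CDF:
P(X ≤ 9) = 0.647773

This means there's approximately a 64.8% chance that X is at most 9.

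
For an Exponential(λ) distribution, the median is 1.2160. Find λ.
λ = 0.5700

For X ~ Exponential(λ), the CDF is F(x) = 1 - e^(-λx).
The median m satisfies F(m) = 0.5:
1 - e^(-λm) = 0.5
e^(-λm) = 0.5
λm = ln(2)
m = ln(2) / λ

Given m = 1.2160:
λ = ln(2) / 1.2160 = 0.693147 / 1.2160 = 0.5700

Verification: ln(2) / 0.5700 = 1.2160 ✓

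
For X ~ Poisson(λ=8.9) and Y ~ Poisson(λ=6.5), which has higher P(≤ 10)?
Y has higher probability (P(Y ≤ 10) = 0.9332 > P(X ≤ 10) = 0.7178)

Compute P(≤ 10) for each distribution:

X ~ Poisson(λ=8.9):
P(X ≤ 10) = 0.7178

Y ~ Poisson(λ=6.5):
P(Y ≤ 10) = 0.9332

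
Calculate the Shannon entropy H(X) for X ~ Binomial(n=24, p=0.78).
2.1190 nats

We have X ~ Binomial(n=24, p=0.78).

The Shannon entropy measures the uncertainty or information content of the distribution.

For a Binomial distribution with n=24, p=0.78:
H(X) = 2.1190 nats

(In bits, this would be 3.0571 bits.)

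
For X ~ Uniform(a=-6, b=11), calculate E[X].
2.5000

We have X ~ Uniform(a=-6, b=11).

For a Uniform distribution with a=-6, b=11:
E[X] = 2.5000

This is the expected (average) value of X.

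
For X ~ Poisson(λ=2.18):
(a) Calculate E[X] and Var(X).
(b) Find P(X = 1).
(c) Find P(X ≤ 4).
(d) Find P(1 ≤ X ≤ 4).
(a) E[X] = 2.1800, Var(X) = 2.1800
(b) P(X = 1) = 0.246431
(c) P(X ≤ 4) = 0.929649
(d) P(1 ≤ X ≤ 4) = 0.816607

We have X ~ Poisson(λ=2.18).

(a) Moments:
E[X] = 2.1800
Var(X) = 2.1800
σ = √Var(X) = 1.4765

(b) Point probability using PMF:
P(X = 1) = 0.246431

(c) Cumulative probability using CDF:
P(X ≤ 4) = F(4) = 0.929649

(d) Range probability:
P(1 ≤ X ≤ 4) = P(X ≤ 4) - P(X ≤ 0)
                   = F(4) - F(0)
                   = 0.929649 - 0.113042
                   = 0.816607

This means approximately 81.7% of outcomes fall in the interval [1, 4].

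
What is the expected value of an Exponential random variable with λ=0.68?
1.4706

We have X ~ Exponential(λ=0.68).

For an Exponential distribution with λ=0.68:
E[X] = 1.4706

This is the expected (average) value of X.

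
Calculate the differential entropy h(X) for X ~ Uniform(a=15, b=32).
2.8332 nats

We have X ~ Uniform(a=15, b=32).

The differential entropy measures the uncertainty or information content of the distribution.

For a Uniform distribution with a=15, b=32:
h(X) = 2.8332 nats

(In bits, this would be 4.0875 bits.)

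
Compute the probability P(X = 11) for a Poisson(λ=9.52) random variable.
0.106996

We have X ~ Poisson(λ=9.52).

For a Poisson distribution, the PMF gives us the probability of each outcome.

Using the PMF formula:
P(X = 11) = 0.106996

Rounded to 4 decimal places: 0.1070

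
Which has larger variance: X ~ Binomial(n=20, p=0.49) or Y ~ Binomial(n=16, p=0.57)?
X has larger variance (4.9980 > 3.9216)

Compute the variance for each distribution:

X ~ Binomial(n=20, p=0.49):
Var(X) = 4.9980

Y ~ Binomial(n=16, p=0.57):
Var(Y) = 3.9216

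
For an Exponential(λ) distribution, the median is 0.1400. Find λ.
λ = 4.9511

For X ~ Exponential(λ), the CDF is F(x) = 1 - e^(-λx).
The median m satisfies F(m) = 0.5:
1 - e^(-λm) = 0.5
e^(-λm) = 0.5
λm = ln(2)
m = ln(2) / λ

Given m = 0.1400:
λ = ln(2) / 0.1400 = 0.693147 / 0.1400 = 4.9511

Verification: ln(2) / 4.9511 = 0.1400 ✓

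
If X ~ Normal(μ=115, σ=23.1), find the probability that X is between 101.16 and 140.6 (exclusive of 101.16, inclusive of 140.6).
0.591576

We have X ~ Normal(μ=115, σ=23.1).

To find P(101.16 < X ≤ 140.6), we use:
P(101.16 < X ≤ 140.6) = P(X ≤ 140.6) - P(X ≤ 101.16)
                 = F(140.6) - F(101.16)
                 = 0.866118 - 0.274542
                 = 0.591576

So there's approximately a 59.2% chance that X falls in this range.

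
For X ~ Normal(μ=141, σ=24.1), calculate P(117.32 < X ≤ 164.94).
0.676824

We have X ~ Normal(μ=141, σ=24.1).

To find P(117.32 < X ≤ 164.94), we use:
P(117.32 < X ≤ 164.94) = P(X ≤ 164.94) - P(X ≤ 117.32)
                 = F(164.94) - F(117.32)
                 = 0.839733 - 0.162909
                 = 0.676824

So there's approximately a 67.7% chance that X falls in this range.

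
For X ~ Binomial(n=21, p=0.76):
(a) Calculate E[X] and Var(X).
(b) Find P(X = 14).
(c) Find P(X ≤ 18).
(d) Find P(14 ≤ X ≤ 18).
(a) E[X] = 15.9600, Var(X) = 3.8304
(b) P(X = 14) = 0.114386
(c) P(X ≤ 18) = 0.910247
(d) P(14 ≤ X ≤ 18) = 0.802674

We have X ~ Binomial(n=21, p=0.76).

(a) Moments:
E[X] = 15.9600
Var(X) = 3.8304
σ = √Var(X) = 1.9571

(b) Point probability using PMF:
P(X = 14) = 0.114386

(c) Cumulative probability using CDF:
P(X ≤ 18) = F(18) = 0.910247

(d) Range probability:
P(14 ≤ X ≤ 18) = P(X ≤ 18) - P(X ≤ 13)
                   = F(18) - F(13)
                   = 0.910247 - 0.107573
                   = 0.802674

This means approximately 80.3% of outcomes fall in the interval [14, 18].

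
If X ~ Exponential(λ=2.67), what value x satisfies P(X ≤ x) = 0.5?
0.2596

We have X ~ Exponential(λ=2.67).

We want to find x such that P(X ≤ x) = 0.5.

This is the 50th percentile, which means 50% of values fall below this point.

Using the inverse CDF (quantile function):
x = F⁻¹(0.5) = 0.2596

Verification: P(X ≤ 0.2596) = 0.5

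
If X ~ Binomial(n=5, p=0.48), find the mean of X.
2.4000

We have X ~ Binomial(n=5, p=0.48).

For a Binomial distribution with n=5, p=0.48:
E[X] = 2.4000

This is the expected (average) value of X.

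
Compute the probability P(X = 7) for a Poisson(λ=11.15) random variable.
0.061110

We have X ~ Poisson(λ=11.15).

For a Poisson distribution, the PMF gives us the probability of each outcome.

Using the PMF formula:
P(X = 7) = 0.061110

Rounded to 4 decimal places: 0.0611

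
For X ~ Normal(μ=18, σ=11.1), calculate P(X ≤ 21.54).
0.625106

We have X ~ Normal(μ=18, σ=11.1).

The CDF gives us P(X ≤ k).

Using the CDF:
P(X ≤ 21.54) = 0.625106

This means there's approximately a 62.5% chance that X is at most 21.54.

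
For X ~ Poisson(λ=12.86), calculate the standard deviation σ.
3.5861

We have X ~ Poisson(λ=12.86).

For a Poisson distribution with λ=12.86:
σ = √Var(X) = 3.5861

The standard deviation is the square root of the variance.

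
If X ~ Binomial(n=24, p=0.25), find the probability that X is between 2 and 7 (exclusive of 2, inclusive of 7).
0.726403

We have X ~ Binomial(n=24, p=0.25).

To find P(2 < X ≤ 7), we use:
P(2 < X ≤ 7) = P(X ≤ 7) - P(X ≤ 2)
                 = F(7) - F(2)
                 = 0.766204 - 0.039801
                 = 0.726403

So there's approximately a 72.6% chance that X falls in this range.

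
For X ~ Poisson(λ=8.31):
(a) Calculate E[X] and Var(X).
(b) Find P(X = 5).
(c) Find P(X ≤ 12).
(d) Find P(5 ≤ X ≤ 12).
(a) E[X] = 8.3100, Var(X) = 8.3100
(b) P(X = 5) = 0.081252
(c) P(X ≤ 12) = 0.920114
(d) P(5 ≤ X ≤ 12) = 0.836908

We have X ~ Poisson(λ=8.31).

(a) Moments:
E[X] = 8.3100
Var(X) = 8.3100
σ = √Var(X) = 2.8827

(b) Point probability using PMF:
P(X = 5) = 0.081252

(c) Cumulative probability using CDF:
P(X ≤ 12) = F(12) = 0.920114

(d) Range probability:
P(5 ≤ X ≤ 12) = P(X ≤ 12) - P(X ≤ 4)
                   = F(12) - F(4)
                   = 0.920114 - 0.083207
                   = 0.836908

This means approximately 83.7% of outcomes fall in the interval [5, 12].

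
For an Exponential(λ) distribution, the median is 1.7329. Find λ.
λ = 0.4000

For X ~ Exponential(λ), the CDF is F(x) = 1 - e^(-λx).
The median m satisfies F(m) = 0.5:
1 - e^(-λm) = 0.5
e^(-λm) = 0.5
λm = ln(2)
m = ln(2) / λ

Given m = 1.7329:
λ = ln(2) / 1.7329 = 0.693147 / 1.7329 = 0.4000

Verification: ln(2) / 0.4000 = 1.7329 ✓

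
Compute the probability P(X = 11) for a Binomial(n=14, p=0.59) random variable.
0.075653

We have X ~ Binomial(n=14, p=0.59).

For a Binomial distribution, the PMF gives us the probability of each outcome.

Using the PMF formula:
P(X = 11) = 0.075653

Rounded to 4 decimal places: 0.0757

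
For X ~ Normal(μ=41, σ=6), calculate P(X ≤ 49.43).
0.919989

We have X ~ Normal(μ=41, σ=6).

The CDF gives us P(X ≤ k).

Using the CDF:
P(X ≤ 49.43) = 0.919989

This means there's approximately a 92.0% chance that X is at most 49.43.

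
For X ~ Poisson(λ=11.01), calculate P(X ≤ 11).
0.578073

We have X ~ Poisson(λ=11.01).

The CDF gives us P(X ≤ k).

Using the CDF:
P(X ≤ 11) = 0.578073

This means there's approximately a 57.8% chance that X is at most 11.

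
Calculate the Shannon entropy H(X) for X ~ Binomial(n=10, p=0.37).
1.8374 nats

We have X ~ Binomial(n=10, p=0.37).

The Shannon entropy measures the uncertainty or information content of the distribution.

For a Binomial distribution with n=10, p=0.37:
H(X) = 1.8374 nats

(In bits, this would be 2.6509 bits.)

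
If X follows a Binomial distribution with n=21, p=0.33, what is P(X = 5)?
0.131314

We have X ~ Binomial(n=21, p=0.33).

For a Binomial distribution, the PMF gives us the probability of each outcome.

Using the PMF formula:
P(X = 5) = 0.131314

Rounded to 4 decimal places: 0.1313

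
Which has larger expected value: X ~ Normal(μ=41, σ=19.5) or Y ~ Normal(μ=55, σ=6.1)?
Y has larger mean (55.0000 > 41.0000)

Compute the expected value for each distribution:

X ~ Normal(μ=41, σ=19.5):
E[X] = 41.0000

Y ~ Normal(μ=55, σ=6.1):
E[Y] = 55.0000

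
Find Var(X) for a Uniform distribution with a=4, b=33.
70.0833

We have X ~ Uniform(a=4, b=33).

For a Uniform distribution with a=4, b=33:
Var(X) = 70.0833

The variance measures the spread of the distribution around the mean.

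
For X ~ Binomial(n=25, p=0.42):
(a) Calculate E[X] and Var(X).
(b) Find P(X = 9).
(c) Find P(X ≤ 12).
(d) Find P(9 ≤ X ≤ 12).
(a) E[X] = 10.5000, Var(X) = 6.0900
(b) P(X = 9) = 0.136256
(c) P(X ≤ 12) = 0.791977
(d) P(9 ≤ X ≤ 12) = 0.581713

We have X ~ Binomial(n=25, p=0.42).

(a) Moments:
E[X] = 10.5000
Var(X) = 6.0900
σ = √Var(X) = 2.4678

(b) Point probability using PMF:
P(X = 9) = 0.136256

(c) Cumulative probability using CDF:
P(X ≤ 12) = F(12) = 0.791977

(d) Range probability:
P(9 ≤ X ≤ 12) = P(X ≤ 12) - P(X ≤ 8)
                   = F(12) - F(8)
                   = 0.791977 - 0.210264
                   = 0.581713

This means approximately 58.2% of outcomes fall in the interval [9, 12].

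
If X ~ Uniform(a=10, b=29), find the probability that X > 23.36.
0.296842

We have X ~ Uniform(a=10, b=29).

P(X > 23.36) = 1 - P(X ≤ 23.36)
                = 1 - F(23.36)
                = 1 - 0.703158
                = 0.296842

So there's approximately a 29.7% chance that X exceeds 23.36.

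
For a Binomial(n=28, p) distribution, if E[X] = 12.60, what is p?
p = 0.45

For a Binomial(n, p) distribution:
E[X] = n × p

Given n = 28 and E[X] = 12.60:
12.60 = 28 × p
p = 12.60 / 28 = 0.45

Verification: Binomial(28, 0.45) has E[X] = 12.60 ✓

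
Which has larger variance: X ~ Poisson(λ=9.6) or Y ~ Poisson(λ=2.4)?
X has larger variance (9.6000 > 2.4000)

Compute the variance for each distribution:

X ~ Poisson(λ=9.6):
Var(X) = 9.6000

Y ~ Poisson(λ=2.4):
Var(Y) = 2.4000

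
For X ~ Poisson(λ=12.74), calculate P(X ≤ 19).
0.963978

We have X ~ Poisson(λ=12.74).

The CDF gives us P(X ≤ k).

Using the CDF:
P(X ≤ 19) = 0.963978

This means there's approximately a 96.4% chance that X is at most 19.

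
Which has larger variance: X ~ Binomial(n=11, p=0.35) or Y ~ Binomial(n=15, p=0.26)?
Y has larger variance (2.8860 > 2.5025)

Compute the variance for each distribution:

X ~ Binomial(n=11, p=0.35):
Var(X) = 2.5025

Y ~ Binomial(n=15, p=0.26):
Var(Y) = 2.8860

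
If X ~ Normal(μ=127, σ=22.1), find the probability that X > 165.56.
0.040510

We have X ~ Normal(μ=127, σ=22.1).

P(X > 165.56) = 1 - P(X ≤ 165.56)
                = 1 - F(165.56)
                = 1 - 0.959490
                = 0.040510

So there's approximately a 4.1% chance that X exceeds 165.56.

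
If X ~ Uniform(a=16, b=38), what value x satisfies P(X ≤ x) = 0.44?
25.6800

We have X ~ Uniform(a=16, b=38).

We want to find x such that P(X ≤ x) = 0.44.

This is the 44th percentile, which means 44% of values fall below this point.

Using the inverse CDF (quantile function):
x = F⁻¹(0.44) = 25.6800

Verification: P(X ≤ 25.6800) = 0.44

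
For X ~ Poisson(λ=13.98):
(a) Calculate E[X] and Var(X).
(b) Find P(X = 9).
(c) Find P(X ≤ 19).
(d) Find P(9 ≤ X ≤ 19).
(a) E[X] = 13.9800, Var(X) = 13.9800
(b) P(X = 9) = 0.047683
(c) P(X ≤ 19) = 0.924309
(d) P(9 ≤ X ≤ 19) = 0.861643

We have X ~ Poisson(λ=13.98).

(a) Moments:
E[X] = 13.9800
Var(X) = 13.9800
σ = √Var(X) = 3.7390

(b) Point probability using PMF:
P(X = 9) = 0.047683

(c) Cumulative probability using CDF:
P(X ≤ 19) = F(19) = 0.924309

(d) Range probability:
P(9 ≤ X ≤ 19) = P(X ≤ 19) - P(X ≤ 8)
                   = F(19) - F(8)
                   = 0.924309 - 0.062667
                   = 0.861643

This means approximately 86.2% of outcomes fall in the interval [9, 19].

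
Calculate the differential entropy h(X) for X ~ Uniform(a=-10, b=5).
2.7081 nats

We have X ~ Uniform(a=-10, b=5).

The differential entropy measures the uncertainty or information content of the distribution.

For a Uniform distribution with a=-10, b=5:
h(X) = 2.7081 nats

(In bits, this would be 3.9069 bits.)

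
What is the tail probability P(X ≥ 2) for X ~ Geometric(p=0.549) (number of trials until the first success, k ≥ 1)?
0.451000

We have X ~ Geometric(p=0.549) (number of trials until the first success, k ≥ 1).

For discrete distributions, P(X ≥ 2) = 1 - P(X ≤ 1).

P(X ≤ 1) = 0.549000
P(X ≥ 2) = 1 - 0.549000 = 0.451000

So there's approximately a 45.1% chance that X is at least 2.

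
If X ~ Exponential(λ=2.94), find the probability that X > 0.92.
0.066884

We have X ~ Exponential(λ=2.94).

P(X > 0.92) = 1 - P(X ≤ 0.92)
                = 1 - F(0.92)
                = 1 - 0.933116
                = 0.066884

So there's approximately a 6.7% chance that X exceeds 0.92.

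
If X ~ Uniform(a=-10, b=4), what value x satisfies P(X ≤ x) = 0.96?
3.4400

We have X ~ Uniform(a=-10, b=4).

We want to find x such that P(X ≤ x) = 0.96.

This is the 96th percentile, which means 96% of values fall below this point.

Using the inverse CDF (quantile function):
x = F⁻¹(0.96) = 3.4400

Verification: P(X ≤ 3.4400) = 0.96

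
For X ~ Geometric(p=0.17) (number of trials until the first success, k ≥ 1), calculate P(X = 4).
0.097204

We have X ~ Geometric(p=0.17) (number of trials until the first success, k ≥ 1).

For a Geometric distribution, the PMF gives us the probability of each outcome.

Using the PMF formula:
P(X = 4) = 0.097204

Rounded to 4 decimal places: 0.0972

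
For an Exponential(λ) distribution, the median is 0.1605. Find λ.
λ = 4.3187

For X ~ Exponential(λ), the CDF is F(x) = 1 - e^(-λx).
The median m satisfies F(m) = 0.5:
1 - e^(-λm) = 0.5
e^(-λm) = 0.5
λm = ln(2)
m = ln(2) / λ

Given m = 0.1605:
λ = ln(2) / 0.1605 = 0.693147 / 0.1605 = 4.3187

Verification: ln(2) / 4.3187 = 0.1605 ✓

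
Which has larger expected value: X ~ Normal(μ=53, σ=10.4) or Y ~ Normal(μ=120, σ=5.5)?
Y has larger mean (120.0000 > 53.0000)

Compute the expected value for each distribution:

X ~ Normal(μ=53, σ=10.4):
E[X] = 53.0000

Y ~ Normal(μ=120, σ=5.5):
E[Y] = 120.0000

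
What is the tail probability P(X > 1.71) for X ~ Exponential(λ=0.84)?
0.237782

We have X ~ Exponential(λ=0.84).

P(X > 1.71) = 1 - P(X ≤ 1.71)
                = 1 - F(1.71)
                = 1 - 0.762218
                = 0.237782

So there's approximately a 23.8% chance that X exceeds 1.71.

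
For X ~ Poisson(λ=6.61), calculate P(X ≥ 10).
0.132254

We have X ~ Poisson(λ=6.61).

For discrete distributions, P(X ≥ 10) = 1 - P(X ≤ 9).

P(X ≤ 9) = 0.867746
P(X ≥ 10) = 1 - 0.867746 = 0.132254

So there's approximately a 13.2% chance that X is at least 10.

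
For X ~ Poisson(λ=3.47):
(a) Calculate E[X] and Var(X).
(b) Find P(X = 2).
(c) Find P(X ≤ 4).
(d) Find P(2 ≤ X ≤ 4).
(a) E[X] = 3.4700, Var(X) = 3.4700
(b) P(X = 2) = 0.187339
(c) P(X ≤ 4) = 0.731097
(d) P(2 ≤ X ≤ 4) = 0.592004

We have X ~ Poisson(λ=3.47).

(a) Moments:
E[X] = 3.4700
Var(X) = 3.4700
σ = √Var(X) = 1.8628

(b) Point probability using PMF:
P(X = 2) = 0.187339

(c) Cumulative probability using CDF:
P(X ≤ 4) = F(4) = 0.731097

(d) Range probability:
P(2 ≤ X ≤ 4) = P(X ≤ 4) - P(X ≤ 1)
                   = F(4) - F(1)
                   = 0.731097 - 0.139093
                   = 0.592004

This means approximately 59.2% of outcomes fall in the interval [2, 4].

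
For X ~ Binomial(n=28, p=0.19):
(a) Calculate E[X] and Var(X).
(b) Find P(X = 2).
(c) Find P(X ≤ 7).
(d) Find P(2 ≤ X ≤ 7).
(a) E[X] = 5.3200, Var(X) = 4.3092
(b) P(X = 2) = 0.056965
(c) P(X ≤ 7) = 0.853030
(d) P(2 ≤ X ≤ 7) = 0.832302

We have X ~ Binomial(n=28, p=0.19).

(a) Moments:
E[X] = 5.3200
Var(X) = 4.3092
σ = √Var(X) = 2.0759

(b) Point probability using PMF:
P(X = 2) = 0.056965

(c) Cumulative probability using CDF:
P(X ≤ 7) = F(7) = 0.853030

(d) Range probability:
P(2 ≤ X ≤ 7) = P(X ≤ 7) - P(X ≤ 1)
                   = F(7) - F(1)
                   = 0.853030 - 0.020728
                   = 0.832302

This means approximately 83.2% of outcomes fall in the interval [2, 7].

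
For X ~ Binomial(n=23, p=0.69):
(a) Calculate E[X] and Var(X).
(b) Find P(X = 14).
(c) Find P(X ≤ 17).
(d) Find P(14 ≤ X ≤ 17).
(a) E[X] = 15.8700, Var(X) = 4.9197
(b) P(X = 14) = 0.119802
(c) P(X ≤ 17) = 0.764165
(d) P(14 ≤ X ≤ 17) = 0.621046

We have X ~ Binomial(n=23, p=0.69).

(a) Moments:
E[X] = 15.8700
Var(X) = 4.9197
σ = √Var(X) = 2.2180

(b) Point probability using PMF:
P(X = 14) = 0.119802

(c) Cumulative probability using CDF:
P(X ≤ 17) = F(17) = 0.764165

(d) Range probability:
P(14 ≤ X ≤ 17) = P(X ≤ 17) - P(X ≤ 13)
                   = F(17) - F(13)
                   = 0.764165 - 0.143119
                   = 0.621046

This means approximately 62.1% of outcomes fall in the interval [14, 17].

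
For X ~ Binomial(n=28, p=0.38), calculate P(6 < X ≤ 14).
0.882203

We have X ~ Binomial(n=28, p=0.38).

To find P(6 < X ≤ 14), we use:
P(6 < X ≤ 14) = P(X ≤ 14) - P(X ≤ 6)
                 = F(14) - F(6)
                 = 0.931842 - 0.049639
                 = 0.882203

So there's approximately a 88.2% chance that X falls in this range.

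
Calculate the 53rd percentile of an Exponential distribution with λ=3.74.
0.2019

We have X ~ Exponential(λ=3.74).

We want to find x such that P(X ≤ x) = 0.53.

This is the 53rd percentile, which means 53% of values fall below this point.

Using the inverse CDF (quantile function):
x = F⁻¹(0.53) = 0.2019

Verification: P(X ≤ 0.2019) = 0.53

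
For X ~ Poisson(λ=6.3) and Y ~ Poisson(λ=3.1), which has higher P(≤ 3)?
Y has higher probability (P(Y ≤ 3) = 0.6248 > P(X ≤ 3) = 0.1264)

Compute P(≤ 3) for each distribution:

X ~ Poisson(λ=6.3):
P(X ≤ 3) = 0.1264

Y ~ Poisson(λ=3.1):
P(Y ≤ 3) = 0.6248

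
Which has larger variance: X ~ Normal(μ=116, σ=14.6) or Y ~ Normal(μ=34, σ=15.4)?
Y has larger variance (237.1600 > 213.1600)

Compute the variance for each distribution:

X ~ Normal(μ=116, σ=14.6):
Var(X) = 213.1600

Y ~ Normal(μ=34, σ=15.4):
Var(Y) = 237.1600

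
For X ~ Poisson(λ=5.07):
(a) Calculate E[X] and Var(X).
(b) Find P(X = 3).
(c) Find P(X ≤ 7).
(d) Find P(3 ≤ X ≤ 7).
(a) E[X] = 5.0700, Var(X) = 5.0700
(b) P(X = 3) = 0.136458
(c) P(X ≤ 7) = 0.859216
(d) P(3 ≤ X ≤ 7) = 0.740337

We have X ~ Poisson(λ=5.07).

(a) Moments:
E[X] = 5.0700
Var(X) = 5.0700
σ = √Var(X) = 2.2517

(b) Point probability using PMF:
P(X = 3) = 0.136458

(c) Cumulative probability using CDF:
P(X ≤ 7) = F(7) = 0.859216

(d) Range probability:
P(3 ≤ X ≤ 7) = P(X ≤ 7) - P(X ≤ 2)
                   = F(7) - F(2)
                   = 0.859216 - 0.118879
                   = 0.740337

This means approximately 74.0% of outcomes fall in the interval [3, 7].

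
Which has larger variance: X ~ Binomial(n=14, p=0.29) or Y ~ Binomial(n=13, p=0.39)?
Y has larger variance (3.0927 > 2.8826)

Compute the variance for each distribution:

X ~ Binomial(n=14, p=0.29):
Var(X) = 2.8826

Y ~ Binomial(n=13, p=0.39):
Var(Y) = 3.0927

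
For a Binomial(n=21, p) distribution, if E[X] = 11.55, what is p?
p = 0.55

For a Binomial(n, p) distribution:
E[X] = n × p

Given n = 21 and E[X] = 11.55:
11.55 = 21 × p
p = 11.55 / 21 = 0.55

Verification: Binomial(21, 0.55) has E[X] = 11.55 ✓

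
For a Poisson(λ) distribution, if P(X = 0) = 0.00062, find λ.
λ = 7.3858

For a Poisson(λ) distribution, the PMF at 0 is:
P(X = 0) = λ^0 e^(-λ) / 0! = e^(-λ)

Given P(X = 0) = 0.00062:
e^(-λ) = 0.00062
-λ = ln(0.00062)
λ = -ln(0.00062) = 7.3858

Verification: e^(-7.3858) = 0.00062 ✓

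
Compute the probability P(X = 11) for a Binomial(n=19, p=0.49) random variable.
0.135250

We have X ~ Binomial(n=19, p=0.49).

For a Binomial distribution, the PMF gives us the probability of each outcome.

Using the PMF formula:
P(X = 11) = 0.135250

Rounded to 4 decimal places: 0.1352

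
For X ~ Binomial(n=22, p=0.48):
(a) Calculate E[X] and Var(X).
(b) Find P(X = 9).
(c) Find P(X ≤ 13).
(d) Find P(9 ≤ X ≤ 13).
(a) E[X] = 10.5600, Var(X) = 5.4912
(b) P(X = 9) = 0.136753
(c) P(X ≤ 13) = 0.895350
(d) P(9 ≤ X ≤ 13) = 0.705223

We have X ~ Binomial(n=22, p=0.48).

(a) Moments:
E[X] = 10.5600
Var(X) = 5.4912
σ = √Var(X) = 2.3433

(b) Point probability using PMF:
P(X = 9) = 0.136753

(c) Cumulative probability using CDF:
P(X ≤ 13) = F(13) = 0.895350

(d) Range probability:
P(9 ≤ X ≤ 13) = P(X ≤ 13) - P(X ≤ 8)
                   = F(13) - F(8)
                   = 0.895350 - 0.190127
                   = 0.705223

This means approximately 70.5% of outcomes fall in the interval [9, 13].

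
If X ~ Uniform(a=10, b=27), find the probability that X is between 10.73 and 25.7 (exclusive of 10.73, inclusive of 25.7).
0.880588

We have X ~ Uniform(a=10, b=27).

To find P(10.73 < X ≤ 25.7), we use:
P(10.73 < X ≤ 25.7) = P(X ≤ 25.7) - P(X ≤ 10.73)
                 = F(25.7) - F(10.73)
                 = 0.923529 - 0.042941
                 = 0.880588

So there's approximately a 88.1% chance that X falls in this range.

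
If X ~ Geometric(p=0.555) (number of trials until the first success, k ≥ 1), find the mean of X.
1.8018

We have X ~ Geometric(p=0.555) (number of trials until the first success, k ≥ 1).

For a Geometric distribution with p=0.555 (number of trials until the first success, k ≥ 1):
E[X] = 1.8018

This is the expected (average) value of X.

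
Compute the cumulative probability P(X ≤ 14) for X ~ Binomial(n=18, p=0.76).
0.659116

We have X ~ Binomial(n=18, p=0.76).

The CDF gives us P(X ≤ k).

Using the CDF:
P(X ≤ 14) = 0.659116

This means there's approximately a 65.9% chance that X is at most 14.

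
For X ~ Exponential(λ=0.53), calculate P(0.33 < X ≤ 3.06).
0.641998

We have X ~ Exponential(λ=0.53).

To find P(0.33 < X ≤ 3.06), we use:
P(0.33 < X ≤ 3.06) = P(X ≤ 3.06) - P(X ≤ 0.33)
                 = F(3.06) - F(0.33)
                 = 0.802457 - 0.160459
                 = 0.641998

So there's approximately a 64.2% chance that X falls in this range.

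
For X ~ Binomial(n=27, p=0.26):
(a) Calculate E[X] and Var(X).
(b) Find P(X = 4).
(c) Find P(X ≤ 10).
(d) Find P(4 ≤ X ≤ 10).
(a) E[X] = 7.0200, Var(X) = 5.1948
(b) P(X = 4) = 0.078795
(c) P(X ≤ 10) = 0.932200
(d) P(4 ≤ X ≤ 10) = 0.878968

We have X ~ Binomial(n=27, p=0.26).

(a) Moments:
E[X] = 7.0200
Var(X) = 5.1948
σ = √Var(X) = 2.2792

(b) Point probability using PMF:
P(X = 4) = 0.078795

(c) Cumulative probability using CDF:
P(X ≤ 10) = F(10) = 0.932200

(d) Range probability:
P(4 ≤ X ≤ 10) = P(X ≤ 10) - P(X ≤ 3)
                   = F(10) - F(3)
                   = 0.932200 - 0.053232
                   = 0.878968

This means approximately 87.9% of outcomes fall in the interval [4, 10].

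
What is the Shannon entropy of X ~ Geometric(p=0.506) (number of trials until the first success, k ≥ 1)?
1.3697 nats

We have X ~ Geometric(p=0.506) (number of trials until the first success, k ≥ 1).

The Shannon entropy measures the uncertainty or information content of the distribution.

For a Geometric distribution with p=0.506 (number of trials until the first success, k ≥ 1):
H(X) = 1.3697 nats

(In bits, this would be 1.9761 bits.)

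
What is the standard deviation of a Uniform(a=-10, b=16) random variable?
7.5056

We have X ~ Uniform(a=-10, b=16).

For a Uniform distribution with a=-10, b=16:
σ = √Var(X) = 7.5056

The standard deviation is the square root of the variance.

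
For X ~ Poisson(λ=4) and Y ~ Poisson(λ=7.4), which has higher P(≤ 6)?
X has higher probability (P(X ≤ 6) = 0.8893 > P(Y ≤ 6) = 0.3920)

Compute P(≤ 6) for each distribution:

X ~ Poisson(λ=4):
P(X ≤ 6) = 0.8893

Y ~ Poisson(λ=7.4):
P(Y ≤ 6) = 0.3920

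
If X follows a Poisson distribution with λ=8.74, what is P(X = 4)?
0.038914

We have X ~ Poisson(λ=8.74).

For a Poisson distribution, the PMF gives us the probability of each outcome.

Using the PMF formula:
P(X = 4) = 0.038914

Rounded to 4 decimal places: 0.0389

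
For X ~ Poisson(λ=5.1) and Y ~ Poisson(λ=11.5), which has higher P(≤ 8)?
X has higher probability (P(X ≤ 8) = 0.9252 > P(Y ≤ 8) = 0.1906)

Compute P(≤ 8) for each distribution:

X ~ Poisson(λ=5.1):
P(X ≤ 8) = 0.9252

Y ~ Poisson(λ=11.5):
P(Y ≤ 8) = 0.1906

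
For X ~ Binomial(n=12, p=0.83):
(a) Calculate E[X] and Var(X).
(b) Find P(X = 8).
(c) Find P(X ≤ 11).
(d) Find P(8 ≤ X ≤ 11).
(a) E[X] = 9.9600, Var(X) = 1.6932
(b) P(X = 8) = 0.093116
(c) P(X ≤ 11) = 0.893110
(d) P(8 ≤ X ≤ 11) = 0.853843

We have X ~ Binomial(n=12, p=0.83).

(a) Moments:
E[X] = 9.9600
Var(X) = 1.6932
σ = √Var(X) = 1.3012

(b) Point probability using PMF:
P(X = 8) = 0.093116

(c) Cumulative probability using CDF:
P(X ≤ 11) = F(11) = 0.893110

(d) Range probability:
P(8 ≤ X ≤ 11) = P(X ≤ 11) - P(X ≤ 7)
                   = F(11) - F(7)
                   = 0.893110 - 0.039267
                   = 0.853843

This means approximately 85.4% of outcomes fall in the interval [8, 11].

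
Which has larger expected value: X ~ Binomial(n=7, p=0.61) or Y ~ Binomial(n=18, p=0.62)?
Y has larger mean (11.1600 > 4.2700)

Compute the expected value for each distribution:

X ~ Binomial(n=7, p=0.61):
E[X] = 4.2700

Y ~ Binomial(n=18, p=0.62):
E[Y] = 11.1600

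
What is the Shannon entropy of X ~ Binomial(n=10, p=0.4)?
1.8536 nats

We have X ~ Binomial(n=10, p=0.4).

The Shannon entropy measures the uncertainty or information content of the distribution.

For a Binomial distribution with n=10, p=0.4:
H(X) = 1.8536 nats

(In bits, this would be 2.6741 bits.)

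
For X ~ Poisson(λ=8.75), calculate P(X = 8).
0.135041

We have X ~ Poisson(λ=8.75).

For a Poisson distribution, the PMF gives us the probability of each outcome.

Using the PMF formula:
P(X = 8) = 0.135041

Rounded to 4 decimal places: 0.1350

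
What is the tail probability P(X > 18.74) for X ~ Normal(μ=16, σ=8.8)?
0.377762

We have X ~ Normal(μ=16, σ=8.8).

P(X > 18.74) = 1 - P(X ≤ 18.74)
                = 1 - F(18.74)
                = 1 - 0.622238
                = 0.377762

So there's approximately a 37.8% chance that X exceeds 18.74.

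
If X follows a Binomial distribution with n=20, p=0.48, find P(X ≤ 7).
0.173921

We have X ~ Binomial(n=20, p=0.48).

The CDF gives us P(X ≤ k).

Using the CDF:
P(X ≤ 7) = 0.173921

This means there's approximately a 17.4% chance that X is at most 7.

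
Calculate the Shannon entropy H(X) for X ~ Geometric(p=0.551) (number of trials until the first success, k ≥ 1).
1.2485 nats

We have X ~ Geometric(p=0.551) (number of trials until the first success, k ≥ 1).

The Shannon entropy measures the uncertainty or information content of the distribution.

For a Geometric distribution with p=0.551 (number of trials until the first success, k ≥ 1):
H(X) = 1.2485 nats

(In bits, this would be 1.8012 bits.)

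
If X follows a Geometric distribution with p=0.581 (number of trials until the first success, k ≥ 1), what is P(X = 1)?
0.581000

We have X ~ Geometric(p=0.581) (number of trials until the first success, k ≥ 1).

For a Geometric distribution, the PMF gives us the probability of each outcome.

Using the PMF formula:
P(X = 1) = 0.581000

Rounded to 4 decimal places: 0.5810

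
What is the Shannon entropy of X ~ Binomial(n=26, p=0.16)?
2.0306 nats

We have X ~ Binomial(n=26, p=0.16).

The Shannon entropy measures the uncertainty or information content of the distribution.

For a Binomial distribution with n=26, p=0.16:
H(X) = 2.0306 nats

(In bits, this would be 2.9296 bits.)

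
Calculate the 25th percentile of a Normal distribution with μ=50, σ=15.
39.8827

We have X ~ Normal(μ=50, σ=15).

We want to find x such that P(X ≤ x) = 0.25.

This is the 25th percentile, which means 25% of values fall below this point.

Using the inverse CDF (quantile function):
x = F⁻¹(0.25) = 39.8827

Verification: P(X ≤ 39.8827) = 0.25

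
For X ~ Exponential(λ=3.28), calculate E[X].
0.3049

We have X ~ Exponential(λ=3.28).

For an Exponential distribution with λ=3.28:
E[X] = 0.3049

This is the expected (average) value of X.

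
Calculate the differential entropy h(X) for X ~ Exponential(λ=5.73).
-0.7457 nats

We have X ~ Exponential(λ=5.73).

The differential entropy measures the uncertainty or information content of the distribution.

For an Exponential distribution with λ=5.73:
h(X) = -0.7457 nats

(In bits, this would be -1.0758 bits.)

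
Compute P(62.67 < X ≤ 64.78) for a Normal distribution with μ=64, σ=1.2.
0.608295

We have X ~ Normal(μ=64, σ=1.2).

To find P(62.67 < X ≤ 64.78), we use:
P(62.67 < X ≤ 64.78) = P(X ≤ 64.78) - P(X ≤ 62.67)
                 = F(64.78) - F(62.67)
                 = 0.742154 - 0.133859
                 = 0.608295

So there's approximately a 60.8% chance that X falls in this range.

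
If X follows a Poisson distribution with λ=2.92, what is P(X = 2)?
0.229930

We have X ~ Poisson(λ=2.92).

For a Poisson distribution, the PMF gives us the probability of each outcome.

Using the PMF formula:
P(X = 2) = 0.229930

Rounded to 4 decimal places: 0.2299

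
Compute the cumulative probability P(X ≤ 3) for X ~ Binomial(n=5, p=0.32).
0.960993

We have X ~ Binomial(n=5, p=0.32).

The CDF gives us P(X ≤ k).

Using the CDF:
P(X ≤ 3) = 0.960993

This means there's approximately a 96.1% chance that X is at most 3.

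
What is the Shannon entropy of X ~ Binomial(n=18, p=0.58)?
2.1572 nats

We have X ~ Binomial(n=18, p=0.58).

The Shannon entropy measures the uncertainty or information content of the distribution.

For a Binomial distribution with n=18, p=0.58:
H(X) = 2.1572 nats

(In bits, this would be 3.1121 bits.)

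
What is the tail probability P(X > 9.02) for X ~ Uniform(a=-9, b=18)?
0.332593

We have X ~ Uniform(a=-9, b=18).

P(X > 9.02) = 1 - P(X ≤ 9.02)
                = 1 - F(9.02)
                = 1 - 0.667407
                = 0.332593

So there's approximately a 33.3% chance that X exceeds 9.02.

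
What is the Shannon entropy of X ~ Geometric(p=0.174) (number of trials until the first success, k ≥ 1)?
2.6562 nats

We have X ~ Geometric(p=0.174) (number of trials until the first success, k ≥ 1).

The Shannon entropy measures the uncertainty or information content of the distribution.

For a Geometric distribution with p=0.174 (number of trials until the first success, k ≥ 1):
H(X) = 2.6562 nats

(In bits, this would be 3.8320 bits.)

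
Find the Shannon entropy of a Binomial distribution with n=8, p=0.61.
1.7353 nats

We have X ~ Binomial(n=8, p=0.61).

The Shannon entropy measures the uncertainty or information content of the distribution.

For a Binomial distribution with n=8, p=0.61:
H(X) = 1.7353 nats

(In bits, this would be 2.5034 bits.)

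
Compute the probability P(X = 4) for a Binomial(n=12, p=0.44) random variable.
0.179440

We have X ~ Binomial(n=12, p=0.44).

For a Binomial distribution, the PMF gives us the probability of each outcome.

Using the PMF formula:
P(X = 4) = 0.179440

Rounded to 4 decimal places: 0.1794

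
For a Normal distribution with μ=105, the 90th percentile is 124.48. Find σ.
σ = 15.2003

For X ~ Normal(μ, σ), the p-th percentile satisfies x = μ + z_p × σ,
where z_p = Φ⁻¹(p) is the standard normal quantile.

Step 1: z_{0.9} = Φ⁻¹(0.9) = 1.2816

Step 2: Solve for σ:
124.48 = 105 + 1.2816 × σ
σ = (124.48 - 105) / 1.2816
σ = 19.48 / 1.2816
σ = 15.2003

Verification: μ + z × σ = 105 + 1.2816 × 15.2003 = 124.48 ✓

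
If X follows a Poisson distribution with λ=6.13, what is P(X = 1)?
0.013342

We have X ~ Poisson(λ=6.13).

For a Poisson distribution, the PMF gives us the probability of each outcome.

Using the PMF formula:
P(X = 1) = 0.013342

Rounded to 4 decimal places: 0.0133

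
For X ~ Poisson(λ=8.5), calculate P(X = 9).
0.129869

We have X ~ Poisson(λ=8.5).

For a Poisson distribution, the PMF gives us the probability of each outcome.

Using the PMF formula:
P(X = 9) = 0.129869

Rounded to 4 decimal places: 0.1299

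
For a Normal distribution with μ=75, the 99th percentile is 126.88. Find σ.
σ = 22.3010

For X ~ Normal(μ, σ), the p-th percentile satisfies x = μ + z_p × σ,
where z_p = Φ⁻¹(p) is the standard normal quantile.

Step 1: z_{0.99} = Φ⁻¹(0.99) = 2.3263

Step 2: Solve for σ:
126.88 = 75 + 2.3263 × σ
σ = (126.88 - 75) / 2.3263
σ = 51.88 / 2.3263
σ = 22.3010

Verification: μ + z × σ = 75 + 2.3263 × 22.3010 = 126.88 ✓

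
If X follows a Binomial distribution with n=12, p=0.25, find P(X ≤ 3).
0.648779

We have X ~ Binomial(n=12, p=0.25).

The CDF gives us P(X ≤ k).

Using the CDF:
P(X ≤ 3) = 0.648779

This means there's approximately a 64.9% chance that X is at most 3.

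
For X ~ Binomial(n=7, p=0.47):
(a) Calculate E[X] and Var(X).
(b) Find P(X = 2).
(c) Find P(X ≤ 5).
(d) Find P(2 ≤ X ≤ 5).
(a) E[X] = 3.2900, Var(X) = 1.7437
(b) P(X = 2) = 0.193997
(c) P(X ≤ 5) = 0.954943
(d) P(2 ≤ X ≤ 5) = 0.870275

We have X ~ Binomial(n=7, p=0.47).

(a) Moments:
E[X] = 3.2900
Var(X) = 1.7437
σ = √Var(X) = 1.3205

(b) Point probability using PMF:
P(X = 2) = 0.193997

(c) Cumulative probability using CDF:
P(X ≤ 5) = F(5) = 0.954943

(d) Range probability:
P(2 ≤ X ≤ 5) = P(X ≤ 5) - P(X ≤ 1)
                   = F(5) - F(1)
                   = 0.954943 - 0.084668
                   = 0.870275

This means approximately 87.0% of outcomes fall in the interval [2, 5].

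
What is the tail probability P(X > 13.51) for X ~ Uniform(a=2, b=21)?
0.394211

We have X ~ Uniform(a=2, b=21).

P(X > 13.51) = 1 - P(X ≤ 13.51)
                = 1 - F(13.51)
                = 1 - 0.605789
                = 0.394211

So there's approximately a 39.4% chance that X exceeds 13.51.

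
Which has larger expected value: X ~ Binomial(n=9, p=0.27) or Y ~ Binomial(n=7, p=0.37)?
Y has larger mean (2.5900 > 2.4300)

Compute the expected value for each distribution:

X ~ Binomial(n=9, p=0.27):
E[X] = 2.4300

Y ~ Binomial(n=7, p=0.37):
E[Y] = 2.5900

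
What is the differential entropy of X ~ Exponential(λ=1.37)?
0.6852 nats

We have X ~ Exponential(λ=1.37).

The differential entropy measures the uncertainty or information content of the distribution.

For an Exponential distribution with λ=1.37:
h(X) = 0.6852 nats

(In bits, this would be 0.9885 bits.)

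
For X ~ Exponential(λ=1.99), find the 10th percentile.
0.0529

We have X ~ Exponential(λ=1.99).

We want to find x such that P(X ≤ x) = 0.1.

This is the 10th percentile, which means 10% of values fall below this point.

Using the inverse CDF (quantile function):
x = F⁻¹(0.1) = 0.0529

Verification: P(X ≤ 0.0529) = 0.1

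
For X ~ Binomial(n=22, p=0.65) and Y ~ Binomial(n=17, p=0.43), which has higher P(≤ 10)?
Y has higher probability (P(Y ≤ 10) = 0.9403 > P(X ≤ 10) = 0.0474)

Compute P(≤ 10) for each distribution:

X ~ Binomial(n=22, p=0.65):
P(X ≤ 10) = 0.0474

Y ~ Binomial(n=17, p=0.43):
P(Y ≤ 10) = 0.9403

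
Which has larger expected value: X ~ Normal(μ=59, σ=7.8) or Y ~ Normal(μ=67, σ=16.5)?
Y has larger mean (67.0000 > 59.0000)

Compute the expected value for each distribution:

X ~ Normal(μ=59, σ=7.8):
E[X] = 59.0000

Y ~ Normal(μ=67, σ=16.5):
E[Y] = 67.0000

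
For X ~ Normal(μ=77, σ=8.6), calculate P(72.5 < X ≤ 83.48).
0.474024

We have X ~ Normal(μ=77, σ=8.6).

To find P(72.5 < X ≤ 83.48), we use:
P(72.5 < X ≤ 83.48) = P(X ≤ 83.48) - P(X ≤ 72.5)
                 = F(83.48) - F(72.5)
                 = 0.774422 - 0.300398
                 = 0.474024

So there's approximately a 47.4% chance that X falls in this range.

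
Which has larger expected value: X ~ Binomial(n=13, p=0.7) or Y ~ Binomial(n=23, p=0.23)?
X has larger mean (9.1000 > 5.2900)

Compute the expected value for each distribution:

X ~ Binomial(n=13, p=0.7):
E[X] = 9.1000

Y ~ Binomial(n=23, p=0.23):
E[Y] = 5.2900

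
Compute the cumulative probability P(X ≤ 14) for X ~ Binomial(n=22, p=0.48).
0.954267

We have X ~ Binomial(n=22, p=0.48).

The CDF gives us P(X ≤ k).

Using the CDF:
P(X ≤ 14) = 0.954267

This means there's approximately a 95.4% chance that X is at most 14.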